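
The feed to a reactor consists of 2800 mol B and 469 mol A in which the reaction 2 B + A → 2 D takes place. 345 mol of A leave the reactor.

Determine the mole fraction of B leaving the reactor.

0.811

For A: n = n₀ − 1ξ → 345 = 469 − 1ξ, giving ξ = 124 mol.
Outlet amounts (n = n₀ + ν ξ):
  B: 2800 − 2(124) = 2552
  A: 469 − 1(124) = 345
  D: 0 + 2(124) = 248
Total out = 3145 mol; y_B = 2552 / 3145 = 0.8114.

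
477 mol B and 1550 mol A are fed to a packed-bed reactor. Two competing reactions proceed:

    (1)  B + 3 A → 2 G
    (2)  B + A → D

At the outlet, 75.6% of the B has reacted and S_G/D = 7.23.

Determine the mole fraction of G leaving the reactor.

Conversion of B: B consumed = 0.756 × 477 = 360.6 mol = 1ξ₁ + 1ξ₂.
Selectivity: 2ξ₁ / (1ξ₂) = 7.23 → ξ₁ = 3.615 ξ₂.
Substitute: (1·3.615 + 1) ξ₂ = 360.6 → ξ₂ = 78.14 mol, ξ₁ = 282.5 mol.
Outlet amounts (n = n₀ + Σ ν·ξ):
  B: 477 − 1(282.5) − 1(78.14) = 116.4
  A: 1550 − 3(282.5) − 1(78.14) = 624.4
  G: 0 + 2(282.5) = 564.9
  D: 0 + 1(78.14) = 78.14
Total out = 1384 mol; y_G = 564.9 / 1384 = 0.4082.

0.408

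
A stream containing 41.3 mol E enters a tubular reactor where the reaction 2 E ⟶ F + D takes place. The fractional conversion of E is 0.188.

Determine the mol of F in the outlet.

3.88 mol

E reacted = 0.188 × 41.3 = 7.764 mol; ν_E = −2, so ξ = 7.764/2 = 3.882 mol.
Outlet amounts (n = n₀ + ν ξ):
  E: 41.3 − 2(3.882) = 33.54
  F: 0 + 1(3.882) = 3.882
  D: 0 + 1(3.882) = 3.882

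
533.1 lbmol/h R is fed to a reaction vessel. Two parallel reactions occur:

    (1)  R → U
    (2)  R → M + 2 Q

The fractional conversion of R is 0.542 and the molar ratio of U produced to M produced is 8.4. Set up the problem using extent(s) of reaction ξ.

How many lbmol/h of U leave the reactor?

258 lbmol/h

Conversion of R: R consumed = 0.542 × 533.1 = 288.9 lbmol/h = 1ξ₁ + 1ξ₂.
Selectivity: 1ξ₁ / (1ξ₂) = 8.4 → ξ₁ = 8.4 ξ₂.
Substitute: (1·8.4 + 1) ξ₂ = 288.9 → ξ₂ = 30.74 lbmol/h, ξ₁ = 258.2 lbmol/h.
Outlet amounts (n = n₀ + Σ ν·ξ):
  R: 533.1 − 1(258.2) − 1(30.74) = 244.2
  U: 0 + 1(258.2) = 258.2
  M: 0 + 1(30.74) = 30.74
  Q: 0 + 2(30.74) = 61.48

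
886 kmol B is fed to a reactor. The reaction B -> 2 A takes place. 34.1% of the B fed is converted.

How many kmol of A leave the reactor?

B reacted = 0.341 × 886 = 302.1 kmol; ν_B = −1, so ξ = 302.1/1 = 302.1 kmol.
Outlet amounts (n = n₀ + ν ξ):
  B: 886 − 1(302.1) = 583.9
  A: 0 + 2(302.1) = 604.3

604 kmol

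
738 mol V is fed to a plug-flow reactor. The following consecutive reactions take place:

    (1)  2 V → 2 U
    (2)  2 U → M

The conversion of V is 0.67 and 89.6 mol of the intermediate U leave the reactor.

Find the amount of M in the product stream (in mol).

Conversion of V: V consumed = 2ξ₁ = 0.67 × 738 → ξ₁ = 247.2 mol.
U balance: n_U = 0 + 2ξ₁ − 2ξ₂ = 89.6 → ξ₂ = (2·247.2 − 89.6)/2 = 202.4 mol.
Outlet amounts (n = n₀ + Σ ν·ξ):
  V: 738 − 2(247.2) = 243.5
  U: 0 + 2(247.2) − 2(202.4) = 89.6
  M: 0 + 1(202.4) = 202.4

202 mol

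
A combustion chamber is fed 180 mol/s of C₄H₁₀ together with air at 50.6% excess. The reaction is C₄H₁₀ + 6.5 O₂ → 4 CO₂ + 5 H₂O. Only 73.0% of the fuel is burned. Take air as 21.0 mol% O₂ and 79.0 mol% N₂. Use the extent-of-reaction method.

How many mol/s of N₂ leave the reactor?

6630 mol/s

Stoichiometric O₂ = 6.5 × 180 = 1170 mol/s; O₂ fed = 1170 × 1.506 = 1762 mol/s.
N₂ fed = 1762 × 79/21 = 6629 mol/s.
Fuel reacted = 0.73 × 180 → ξ = 131.4 mol/s.
Outlet (n = n₀ + ν ξ):
  C₄H₁₀: 180 − 1(131.4) = 48.6
  O₂: 1762 − 6.5(131.4) = 907.9
  N₂: 6629 (inert)
  CO₂: 0 + 4(131.4) = 525.6
  H₂O: 0 + 5(131.4) = 657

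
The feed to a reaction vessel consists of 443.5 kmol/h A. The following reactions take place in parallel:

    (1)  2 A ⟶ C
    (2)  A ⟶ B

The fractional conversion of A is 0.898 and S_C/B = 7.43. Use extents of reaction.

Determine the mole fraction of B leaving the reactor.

Conversion of A: A consumed = 0.898 × 443.5 = 398.3 kmol/h = 2ξ₁ + 1ξ₂.
Selectivity: 1ξ₁ / (1ξ₂) = 7.43 → ξ₁ = 7.43 ξ₂.
Substitute: (2·7.43 + 1) ξ₂ = 398.3 → ξ₂ = 25.11 kmol/h, ξ₁ = 186.6 kmol/h.
Outlet amounts (n = n₀ + Σ ν·ξ):
  A: 443.5 − 2(186.6) − 1(25.11) = 45.24
  C: 0 + 1(186.6) = 186.6
  B: 0 + 1(25.11) = 25.11
Total out = 256.9 kmol/h; y_B = 25.11 / 256.9 = 0.09774.

0.0977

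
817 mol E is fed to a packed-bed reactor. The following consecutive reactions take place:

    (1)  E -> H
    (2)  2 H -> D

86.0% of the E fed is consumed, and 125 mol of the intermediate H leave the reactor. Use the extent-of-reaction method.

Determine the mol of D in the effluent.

289 mol

Conversion of E: E consumed = 1ξ₁ = 0.86 × 817 → ξ₁ = 702.6 mol.
H balance: n_H = 0 + 1ξ₁ − 2ξ₂ = 125 → ξ₂ = (1·702.6 − 125)/2 = 288.8 mol.
Outlet amounts (n = n₀ + Σ ν·ξ):
  E: 817 − 1(702.6) = 114.4
  H: 0 + 1(702.6) − 2(288.8) = 125
  D: 0 + 1(288.8) = 288.8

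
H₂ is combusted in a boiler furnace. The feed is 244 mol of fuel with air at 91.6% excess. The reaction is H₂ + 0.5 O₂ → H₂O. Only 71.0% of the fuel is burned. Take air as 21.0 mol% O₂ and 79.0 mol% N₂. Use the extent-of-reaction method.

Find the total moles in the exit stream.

1270 mol

Stoichiometric O₂ = 0.5 × 244 = 122 mol; O₂ fed = 122 × 1.916 = 233.8 mol.
N₂ fed = 233.8 × 79/21 = 879.4 mol.
Fuel reacted = 0.71 × 244 → ξ = 173.2 mol.
Outlet (n = n₀ + ν ξ):
  H₂: 244 − 1(173.2) = 70.76
  O₂: 233.8 − 0.5(173.2) = 147.1
  N₂: 879.4 (inert)
  H₂O: 0 + 1(173.2) = 173.2
Total out = 70.76 + 147.1 + 879.4 + 173.2 = 1270 mol.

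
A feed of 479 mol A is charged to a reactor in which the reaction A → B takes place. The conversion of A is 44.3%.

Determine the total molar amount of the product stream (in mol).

A reacted = 0.443 × 479 = 212.2 mol; ν_A = −1, so ξ = 212.2/1 = 212.2 mol.
Outlet amounts (n = n₀ + ν ξ):
  A: 479 − 1(212.2) = 266.8
  B: 0 + 1(212.2) = 212.2
Total out = 266.8 + 212.2 = 479 mol.

479 mol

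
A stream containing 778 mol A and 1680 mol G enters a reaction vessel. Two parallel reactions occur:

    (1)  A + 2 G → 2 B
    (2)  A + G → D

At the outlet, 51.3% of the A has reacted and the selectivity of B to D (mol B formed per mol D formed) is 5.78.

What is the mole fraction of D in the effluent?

0.0498

Conversion of A: A consumed = 0.513 × 778 = 399.1 mol = 1ξ₁ + 1ξ₂.
Selectivity: 2ξ₁ / (1ξ₂) = 5.78 → ξ₁ = 2.89 ξ₂.
Substitute: (1·2.89 + 1) ξ₂ = 399.1 → ξ₂ = 102.6 mol, ξ₁ = 296.5 mol.
Outlet amounts (n = n₀ + Σ ν·ξ):
  A: 778 − 1(296.5) − 1(102.6) = 378.9
  G: 1680 − 2(296.5) − 1(102.6) = 984.4
  B: 0 + 2(296.5) = 593
  D: 0 + 1(102.6) = 102.6
Total out = 2059 mol; y_D = 102.6 / 2059 = 0.04983.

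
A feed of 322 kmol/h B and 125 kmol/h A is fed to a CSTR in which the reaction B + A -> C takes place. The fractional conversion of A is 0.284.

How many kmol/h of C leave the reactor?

35.5 kmol/h

A reacted = 0.284 × 125 = 35.5 kmol/h; ν_A = −1, so ξ = 35.5/1 = 35.5 kmol/h.
Outlet amounts (n = n₀ + ν ξ):
  B: 322 − 1(35.5) = 286.5
  A: 125 − 1(35.5) = 89.5
  C: 0 + 1(35.5) = 35.5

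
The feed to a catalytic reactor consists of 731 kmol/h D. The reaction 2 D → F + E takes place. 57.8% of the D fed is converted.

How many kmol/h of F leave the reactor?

211 kmol/h

D reacted = 0.578 × 731 = 422.5 kmol/h; ν_D = −2, so ξ = 422.5/2 = 211.3 kmol/h.
Outlet amounts (n = n₀ + ν ξ):
  D: 731 − 2(211.3) = 308.5
  F: 0 + 1(211.3) = 211.3
  E: 0 + 1(211.3) = 211.3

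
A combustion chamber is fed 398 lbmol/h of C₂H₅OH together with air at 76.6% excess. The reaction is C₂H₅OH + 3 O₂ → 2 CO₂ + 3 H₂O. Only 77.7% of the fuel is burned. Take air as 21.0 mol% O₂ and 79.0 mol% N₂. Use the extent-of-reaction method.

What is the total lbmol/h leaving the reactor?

10700 lbmol/h

Stoichiometric O₂ = 3 × 398 = 1194 lbmol/h; O₂ fed = 1194 × 1.766 = 2109 lbmol/h.
N₂ fed = 2109 × 79/21 = 7932 lbmol/h.
Fuel reacted = 0.777 × 398 → ξ = 309.2 lbmol/h.
Outlet (n = n₀ + ν ξ):
  C₂H₅OH: 398 − 1(309.2) = 88.75
  O₂: 2109 − 3(309.2) = 1181
  N₂: 7932 (inert)
  CO₂: 0 + 2(309.2) = 618.5
  H₂O: 0 + 3(309.2) = 927.7
Total out = 88.75 + 1181 + 7932 + 618.5 + 927.7 = 10750 lbmol/h.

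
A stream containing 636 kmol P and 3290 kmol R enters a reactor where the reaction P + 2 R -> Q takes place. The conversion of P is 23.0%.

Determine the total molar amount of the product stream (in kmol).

P reacted = 0.23 × 636 = 146.3 kmol; ν_P = −1, so ξ = 146.3/1 = 146.3 kmol.
Outlet amounts (n = n₀ + ν ξ):
  P: 636 − 1(146.3) = 489.7
  R: 3290 − 2(146.3) = 2997
  Q: 0 + 1(146.3) = 146.3
Total out = 489.7 + 2997 + 146.3 = 3633 kmol.

3630 kmol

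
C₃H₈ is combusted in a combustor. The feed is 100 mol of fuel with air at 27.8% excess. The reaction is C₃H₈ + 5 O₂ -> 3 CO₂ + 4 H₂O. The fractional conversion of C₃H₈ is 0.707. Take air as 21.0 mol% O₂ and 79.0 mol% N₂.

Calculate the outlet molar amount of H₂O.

Stoichiometric O₂ = 5 × 100 = 500 mol; O₂ fed = 500 × 1.278 = 639 mol.
N₂ fed = 639 × 79/21 = 2404 mol.
Fuel reacted = 0.707 × 100 → ξ = 70.7 mol.
Outlet (n = n₀ + ν ξ):
  C₃H₈: 100 − 1(70.7) = 29.3
  O₂: 639 − 5(70.7) = 285.5
  N₂: 2404 (inert)
  CO₂: 0 + 3(70.7) = 212.1
  H₂O: 0 + 4(70.7) = 282.8

283 mol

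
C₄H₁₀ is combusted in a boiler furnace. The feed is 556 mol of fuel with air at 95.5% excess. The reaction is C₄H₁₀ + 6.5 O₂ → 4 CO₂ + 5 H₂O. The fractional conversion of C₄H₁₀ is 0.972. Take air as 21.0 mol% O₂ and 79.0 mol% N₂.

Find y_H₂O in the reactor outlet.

0.0772

Stoichiometric O₂ = 6.5 × 556 = 3614 mol; O₂ fed = 3614 × 1.955 = 7065 mol.
N₂ fed = 7065 × 79/21 = 26580 mol.
Fuel reacted = 0.972 × 556 → ξ = 540.4 mol.
Outlet (n = n₀ + ν ξ):
  C₄H₁₀: 556 − 1(540.4) = 15.57
  O₂: 7065 − 6.5(540.4) = 3553
  N₂: 26580 (inert)
  CO₂: 0 + 4(540.4) = 2162
  H₂O: 0 + 5(540.4) = 2702
Total out = 35010 mol; y_H₂O = 2702 / 35010 = 0.07718.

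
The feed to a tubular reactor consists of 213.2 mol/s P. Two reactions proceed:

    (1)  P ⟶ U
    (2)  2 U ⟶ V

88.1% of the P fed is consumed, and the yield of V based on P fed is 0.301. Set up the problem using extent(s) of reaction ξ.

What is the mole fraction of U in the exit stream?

Conversion of P: P consumed = 1ξ₁ = 0.881 × 213.2 → ξ₁ = 187.8 mol/s.
Yield of V: 1ξ₂ / 213.2 = 0.301 → ξ₂ = 64.17 mol/s.
Outlet amounts (n = n₀ + Σ ν·ξ):
  P: 213.2 − 1(187.8) = 25.37
  U: 0 + 1(187.8) − 2(64.17) = 59.48
  V: 0 + 1(64.17) = 64.17
Total out = 149 mol/s; y_U = 59.48 / 149 = 0.3991.

0.399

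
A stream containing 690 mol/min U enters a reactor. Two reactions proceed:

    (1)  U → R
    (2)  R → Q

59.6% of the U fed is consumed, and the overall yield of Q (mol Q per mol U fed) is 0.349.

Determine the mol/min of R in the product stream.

170 mol/min

Conversion of U: U consumed = 1ξ₁ = 0.596 × 690 → ξ₁ = 411.2 mol/min.
Yield of Q: 1ξ₂ / 690 = 0.349 → ξ₂ = 240.8 mol/min.
Outlet amounts (n = n₀ + Σ ν·ξ):
  U: 690 − 1(411.2) = 278.8
  R: 0 + 1(411.2) − 1(240.8) = 170.4
  Q: 0 + 1(240.8) = 240.8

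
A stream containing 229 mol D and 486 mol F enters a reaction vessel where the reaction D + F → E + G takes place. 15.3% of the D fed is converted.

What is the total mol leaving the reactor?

D reacted = 0.153 × 229 = 35.04 mol; ν_D = −1, so ξ = 35.04/1 = 35.04 mol.
Outlet amounts (n = n₀ + ν ξ):
  D: 229 − 1(35.04) = 194
  F: 486 − 1(35.04) = 451
  E: 0 + 1(35.04) = 35.04
  G: 0 + 1(35.04) = 35.04
Total out = 194 + 451 + 35.04 + 35.04 = 715 mol.

715 mol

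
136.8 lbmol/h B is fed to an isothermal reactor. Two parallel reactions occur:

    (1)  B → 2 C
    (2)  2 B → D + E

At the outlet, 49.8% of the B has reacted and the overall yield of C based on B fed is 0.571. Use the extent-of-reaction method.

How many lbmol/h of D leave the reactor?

14.5 lbmol/h

Yield of C: 2ξ₁ / 136.8 = 0.571 → ξ₁ = 39.06 lbmol/h.
Conversion of B: 1ξ₁ + 2ξ₂ = 0.498 × 136.8 = 68.13 → ξ₂ = 14.54 lbmol/h.
Outlet amounts (n = n₀ + Σ ν·ξ):
  B: 136.8 − 1(39.06) − 2(14.54) = 68.67
  C: 0 + 2(39.06) = 78.11
  D: 0 + 1(14.54) = 14.54
  E: 0 + 1(14.54) = 14.54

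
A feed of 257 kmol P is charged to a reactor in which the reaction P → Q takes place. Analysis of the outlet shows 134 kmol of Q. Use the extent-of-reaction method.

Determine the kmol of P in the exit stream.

For Q: n = n₀ + 1ξ → 134 = 0 + 1ξ, giving ξ = 134 kmol.
Outlet amounts (n = n₀ + ν ξ):
  P: 257 − 1(134) = 123
  Q: 0 + 1(134) = 134

123 kmol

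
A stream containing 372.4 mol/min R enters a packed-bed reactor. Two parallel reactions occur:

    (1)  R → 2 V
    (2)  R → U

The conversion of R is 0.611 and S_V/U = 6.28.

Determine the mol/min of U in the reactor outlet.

Conversion of R: R consumed = 0.611 × 372.4 = 227.5 mol/min = 1ξ₁ + 1ξ₂.
Selectivity: 2ξ₁ / (1ξ₂) = 6.28 → ξ₁ = 3.14 ξ₂.
Substitute: (1·3.14 + 1) ξ₂ = 227.5 → ξ₂ = 54.96 mol/min, ξ₁ = 172.6 mol/min.
Outlet amounts (n = n₀ + Σ ν·ξ):
  R: 372.4 − 1(172.6) − 1(54.96) = 144.9
  V: 0 + 2(172.6) = 345.2
  U: 0 + 1(54.96) = 54.96

55 mol/min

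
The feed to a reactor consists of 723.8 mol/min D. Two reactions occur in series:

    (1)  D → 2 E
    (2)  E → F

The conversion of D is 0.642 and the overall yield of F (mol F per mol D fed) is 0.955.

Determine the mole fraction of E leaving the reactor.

0.2

Conversion of D: D consumed = 1ξ₁ = 0.642 × 723.8 → ξ₁ = 464.7 mol/min.
Yield of F: 1ξ₂ / 723.8 = 0.955 → ξ₂ = 691.2 mol/min.
Outlet amounts (n = n₀ + Σ ν·ξ):
  D: 723.8 − 1(464.7) = 259.1
  E: 0 + 2(464.7) − 1(691.2) = 238.1
  F: 0 + 1(691.2) = 691.2
Total out = 1188 mol/min; y_E = 238.1 / 1188 = 0.2004.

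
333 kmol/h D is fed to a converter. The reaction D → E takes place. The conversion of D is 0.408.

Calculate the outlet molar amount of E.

D reacted = 0.408 × 333 = 135.9 kmol/h; ν_D = −1, so ξ = 135.9/1 = 135.9 kmol/h.
Outlet amounts (n = n₀ + ν ξ):
  D: 333 − 1(135.9) = 197.1
  E: 0 + 1(135.9) = 135.9

136 kmol/h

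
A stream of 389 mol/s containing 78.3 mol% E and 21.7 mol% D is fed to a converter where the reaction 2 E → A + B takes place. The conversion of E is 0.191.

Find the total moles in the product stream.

389 mol/s

E reacted = 0.191 × 304.6 = 58.18 mol/s; ν_E = −2, so ξ = 58.18/2 = 29.09 mol/s.
Outlet amounts (n = n₀ + ν ξ):
  E: 304.6 − 2(29.09) = 246.4
  A: 0 + 1(29.09) = 29.09
  B: 0 + 1(29.09) = 29.09
  D: 84.41 (inert)
Total out = 246.4 + 29.09 + 29.09 + 84.41 = 389 mol/s.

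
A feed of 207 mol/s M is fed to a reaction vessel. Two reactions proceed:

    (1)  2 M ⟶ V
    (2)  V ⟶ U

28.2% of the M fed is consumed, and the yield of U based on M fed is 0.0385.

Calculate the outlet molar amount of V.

21.2 mol/s

Conversion of M: M consumed = 2ξ₁ = 0.282 × 207 → ξ₁ = 29.19 mol/s.
Yield of U: 1ξ₂ / 207 = 0.0385 → ξ₂ = 7.97 mol/s.
Outlet amounts (n = n₀ + Σ ν·ξ):
  M: 207 − 2(29.19) = 148.6
  V: 0 + 1(29.19) − 1(7.97) = 21.22
  U: 0 + 1(7.97) = 7.97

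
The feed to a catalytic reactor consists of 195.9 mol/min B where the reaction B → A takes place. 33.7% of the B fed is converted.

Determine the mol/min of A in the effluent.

B reacted = 0.337 × 195.9 = 66.02 mol/min; ν_B = −1, so ξ = 66.02/1 = 66.02 mol/min.
Outlet amounts (n = n₀ + ν ξ):
  B: 195.9 − 1(66.02) = 129.9
  A: 0 + 1(66.02) = 66.02

66 mol/min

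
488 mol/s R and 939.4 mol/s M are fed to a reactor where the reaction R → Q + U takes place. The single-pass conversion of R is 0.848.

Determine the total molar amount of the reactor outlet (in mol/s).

R reacted = 0.848 × 488 = 413.8 mol/s; ν_R = −1, so ξ = 413.8/1 = 413.8 mol/s.
Outlet amounts (n = n₀ + ν ξ):
  R: 488 − 1(413.8) = 74.18
  Q: 0 + 1(413.8) = 413.8
  U: 0 + 1(413.8) = 413.8
  M: 939.4 (inert)
Total out = 74.18 + 413.8 + 413.8 + 939.4 = 1841 mol/s.

1840 mol/s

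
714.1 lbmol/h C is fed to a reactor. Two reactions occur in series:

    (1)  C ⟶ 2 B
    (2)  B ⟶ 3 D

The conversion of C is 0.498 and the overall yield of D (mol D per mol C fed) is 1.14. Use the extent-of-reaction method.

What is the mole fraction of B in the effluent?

0.273

Conversion of C: C consumed = 1ξ₁ = 0.498 × 714.1 → ξ₁ = 355.6 lbmol/h.
Yield of D: 3ξ₂ / 714.1 = 1.14 → ξ₂ = 271.4 lbmol/h.
Outlet amounts (n = n₀ + Σ ν·ξ):
  C: 714.1 − 1(355.6) = 358.5
  B: 0 + 2(355.6) − 1(271.4) = 439.9
  D: 0 + 3(271.4) = 814.1
Total out = 1612 lbmol/h; y_B = 439.9 / 1612 = 0.2728.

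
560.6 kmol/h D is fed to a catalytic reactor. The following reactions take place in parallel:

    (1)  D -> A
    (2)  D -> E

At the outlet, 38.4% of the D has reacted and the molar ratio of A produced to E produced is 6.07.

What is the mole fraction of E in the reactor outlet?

0.0543

Conversion of D: D consumed = 0.384 × 560.6 = 215.3 kmol/h = 1ξ₁ + 1ξ₂.
Selectivity: 1ξ₁ / (1ξ₂) = 6.07 → ξ₁ = 6.07 ξ₂.
Substitute: (1·6.07 + 1) ξ₂ = 215.3 → ξ₂ = 30.45 kmol/h, ξ₁ = 184.8 kmol/h.
Outlet amounts (n = n₀ + Σ ν·ξ):
  D: 560.6 − 1(184.8) − 1(30.45) = 345.3
  A: 0 + 1(184.8) = 184.8
  E: 0 + 1(30.45) = 30.45
Total out = 560.6 kmol/h; y_E = 30.45 / 560.6 = 0.05431.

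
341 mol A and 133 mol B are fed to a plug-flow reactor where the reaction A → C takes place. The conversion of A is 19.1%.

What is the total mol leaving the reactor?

474 mol

A reacted = 0.191 × 341 = 65.13 mol; ν_A = −1, so ξ = 65.13/1 = 65.13 mol.
Outlet amounts (n = n₀ + ν ξ):
  A: 341 − 1(65.13) = 275.9
  C: 0 + 1(65.13) = 65.13
  B: 133 (inert)
Total out = 275.9 + 65.13 + 133 = 474 mol.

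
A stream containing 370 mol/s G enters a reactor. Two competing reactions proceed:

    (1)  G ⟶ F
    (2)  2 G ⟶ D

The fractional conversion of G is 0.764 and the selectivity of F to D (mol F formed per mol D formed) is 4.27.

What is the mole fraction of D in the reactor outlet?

Conversion of G: G consumed = 0.764 × 370 = 282.7 mol/s = 1ξ₁ + 2ξ₂.
Selectivity: 1ξ₁ / (1ξ₂) = 4.27 → ξ₁ = 4.27 ξ₂.
Substitute: (1·4.27 + 2) ξ₂ = 282.7 → ξ₂ = 45.08 mol/s, ξ₁ = 192.5 mol/s.
Outlet amounts (n = n₀ + Σ ν·ξ):
  G: 370 − 1(192.5) − 2(45.08) = 87.32
  F: 0 + 1(192.5) = 192.5
  D: 0 + 1(45.08) = 45.08
Total out = 324.9 mol/s; y_D = 45.08 / 324.9 = 0.1388.

0.139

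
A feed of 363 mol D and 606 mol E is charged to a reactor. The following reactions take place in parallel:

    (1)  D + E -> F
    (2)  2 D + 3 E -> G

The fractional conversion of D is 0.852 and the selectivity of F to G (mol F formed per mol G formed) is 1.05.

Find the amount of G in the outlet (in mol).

Conversion of D: D consumed = 0.852 × 363 = 309.3 mol = 1ξ₁ + 2ξ₂.
Selectivity: 1ξ₁ / (1ξ₂) = 1.05 → ξ₁ = 1.05 ξ₂.
Substitute: (1·1.05 + 2) ξ₂ = 309.3 → ξ₂ = 101.4 mol, ξ₁ = 106.5 mol.
Outlet amounts (n = n₀ + Σ ν·ξ):
  D: 363 − 1(106.5) − 2(101.4) = 53.72
  E: 606 − 1(106.5) − 3(101.4) = 195.3
  F: 0 + 1(106.5) = 106.5
  G: 0 + 1(101.4) = 101.4

101 mol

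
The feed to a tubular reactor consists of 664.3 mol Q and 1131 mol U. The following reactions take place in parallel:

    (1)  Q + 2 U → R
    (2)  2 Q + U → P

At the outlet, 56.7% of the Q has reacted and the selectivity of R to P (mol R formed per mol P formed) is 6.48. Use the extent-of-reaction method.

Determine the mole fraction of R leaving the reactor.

0.255

Conversion of Q: Q consumed = 0.567 × 664.3 = 376.7 mol = 1ξ₁ + 2ξ₂.
Selectivity: 1ξ₁ / (1ξ₂) = 6.48 → ξ₁ = 6.48 ξ₂.
Substitute: (1·6.48 + 2) ξ₂ = 376.7 → ξ₂ = 44.42 mol, ξ₁ = 287.8 mol.
Outlet amounts (n = n₀ + Σ ν·ξ):
  Q: 664.3 − 1(287.8) − 2(44.42) = 287.6
  U: 1131 − 2(287.8) − 1(44.42) = 510.9
  R: 0 + 1(287.8) = 287.8
  P: 0 + 1(44.42) = 44.42
Total out = 1131 mol; y_R = 287.8 / 1131 = 0.2545.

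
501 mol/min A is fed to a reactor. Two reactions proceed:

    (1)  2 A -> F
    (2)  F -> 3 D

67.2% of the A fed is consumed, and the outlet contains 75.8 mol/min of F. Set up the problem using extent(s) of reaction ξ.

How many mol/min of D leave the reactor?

Conversion of A: A consumed = 2ξ₁ = 0.672 × 501 → ξ₁ = 168.3 mol/min.
F balance: n_F = 0 + 1ξ₁ − 1ξ₂ = 75.8 → ξ₂ = (1·168.3 − 75.8)/1 = 92.54 mol/min.
Outlet amounts (n = n₀ + Σ ν·ξ):
  A: 501 − 2(168.3) = 164.3
  F: 0 + 1(168.3) − 1(92.54) = 75.8
  D: 0 + 3(92.54) = 277.6

278 mol/min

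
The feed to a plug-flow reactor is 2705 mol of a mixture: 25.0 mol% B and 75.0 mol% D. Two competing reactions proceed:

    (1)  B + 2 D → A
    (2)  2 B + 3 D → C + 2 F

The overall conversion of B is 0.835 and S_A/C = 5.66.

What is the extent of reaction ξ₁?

Conversion of B: B consumed = 0.835 × 676.2 = 564.7 mol = 1ξ₁ + 2ξ₂.
Selectivity: 1ξ₁ / (1ξ₂) = 5.66 → ξ₁ = 5.66 ξ₂.
Substitute: (1·5.66 + 2) ξ₂ = 564.7 → ξ₂ = 73.72 mol, ξ₁ = 417.2 mol.
Outlet amounts (n = n₀ + Σ ν·ξ):
  B: 676.2 − 1(417.2) − 2(73.72) = 111.6
  D: 2029 − 2(417.2) − 3(73.72) = 973.1
  A: 0 + 1(417.2) = 417.2
  C: 0 + 1(73.72) = 73.72
  F: 0 + 2(73.72) = 147.4

ξ₁ = 417 mol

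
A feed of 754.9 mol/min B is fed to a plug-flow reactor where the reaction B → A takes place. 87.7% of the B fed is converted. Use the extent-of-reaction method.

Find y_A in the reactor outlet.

B reacted = 0.877 × 754.9 = 662 mol/min; ν_B = −1, so ξ = 662/1 = 662 mol/min.
Outlet amounts (n = n₀ + ν ξ):
  B: 754.9 − 1(662) = 92.85
  A: 0 + 1(662) = 662
Total out = 754.9 mol/min; y_A = 662 / 754.9 = 0.877.

0.877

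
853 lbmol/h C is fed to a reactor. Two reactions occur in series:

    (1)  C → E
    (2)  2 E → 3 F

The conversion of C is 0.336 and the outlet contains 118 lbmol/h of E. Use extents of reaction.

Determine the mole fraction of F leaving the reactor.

0.27

Conversion of C: C consumed = 1ξ₁ = 0.336 × 853 → ξ₁ = 286.6 lbmol/h.
E balance: n_E = 0 + 1ξ₁ − 2ξ₂ = 118 → ξ₂ = (1·286.6 − 118)/2 = 84.3 lbmol/h.
Outlet amounts (n = n₀ + Σ ν·ξ):
  C: 853 − 1(286.6) = 566.4
  E: 0 + 1(286.6) − 2(84.3) = 118
  F: 0 + 3(84.3) = 252.9
Total out = 937.3 lbmol/h; y_F = 252.9 / 937.3 = 0.2698.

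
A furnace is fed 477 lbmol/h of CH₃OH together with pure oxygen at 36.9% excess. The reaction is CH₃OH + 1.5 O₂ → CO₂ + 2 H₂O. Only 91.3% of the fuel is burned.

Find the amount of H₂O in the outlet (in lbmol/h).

Stoichiometric O₂ = 1.5 × 477 = 715.5 lbmol/h; O₂ fed = 715.5 × 1.369 = 979.5 lbmol/h.
Fuel reacted = 0.913 × 477 → ξ = 435.5 lbmol/h.
Outlet (n = n₀ + ν ξ):
  CH₃OH: 477 − 1(435.5) = 41.5
  O₂: 979.5 − 1.5(435.5) = 326.3
  CO₂: 0 + 1(435.5) = 435.5
  H₂O: 0 + 2(435.5) = 871

871 lbmol/h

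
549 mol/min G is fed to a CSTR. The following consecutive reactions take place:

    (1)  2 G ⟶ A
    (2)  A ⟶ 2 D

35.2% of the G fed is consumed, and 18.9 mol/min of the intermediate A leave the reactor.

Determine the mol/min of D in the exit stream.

Conversion of G: G consumed = 2ξ₁ = 0.352 × 549 → ξ₁ = 96.62 mol/min.
A balance: n_A = 0 + 1ξ₁ − 1ξ₂ = 18.9 → ξ₂ = (1·96.62 − 18.9)/1 = 77.72 mol/min.
Outlet amounts (n = n₀ + Σ ν·ξ):
  G: 549 − 2(96.62) = 355.8
  A: 0 + 1(96.62) − 1(77.72) = 18.9
  D: 0 + 2(77.72) = 155.4

155 mol/min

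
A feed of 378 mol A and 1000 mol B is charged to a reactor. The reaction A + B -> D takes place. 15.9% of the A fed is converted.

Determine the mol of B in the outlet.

940 mol

A reacted = 0.159 × 378 = 60.1 mol; ν_A = −1, so ξ = 60.1/1 = 60.1 mol.
Outlet amounts (n = n₀ + ν ξ):
  A: 378 − 1(60.1) = 317.9
  B: 1000 − 1(60.1) = 939.9
  D: 0 + 1(60.1) = 60.1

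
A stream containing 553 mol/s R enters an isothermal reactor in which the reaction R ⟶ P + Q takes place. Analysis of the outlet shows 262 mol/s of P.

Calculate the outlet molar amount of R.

291 mol/s

For P: n = n₀ + 1ξ → 262 = 0 + 1ξ, giving ξ = 262 mol/s.
Outlet amounts (n = n₀ + ν ξ):
  R: 553 − 1(262) = 291
  P: 0 + 1(262) = 262
  Q: 0 + 1(262) = 262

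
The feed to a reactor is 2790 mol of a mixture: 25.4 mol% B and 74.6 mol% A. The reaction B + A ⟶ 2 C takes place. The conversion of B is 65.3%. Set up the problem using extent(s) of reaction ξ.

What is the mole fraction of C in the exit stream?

0.332

B reacted = 0.653 × 708.7 = 462.8 mol; ν_B = −1, so ξ = 462.8/1 = 462.8 mol.
Outlet amounts (n = n₀ + ν ξ):
  B: 708.7 − 1(462.8) = 245.9
  A: 2081 − 1(462.8) = 1619
  C: 0 + 2(462.8) = 925.5
Total out = 2790 mol; y_C = 925.5 / 2790 = 0.3317.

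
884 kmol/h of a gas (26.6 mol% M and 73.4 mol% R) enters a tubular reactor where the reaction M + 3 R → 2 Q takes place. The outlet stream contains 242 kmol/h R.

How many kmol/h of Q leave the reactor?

271 kmol/h

For R: n = n₀ − 3ξ → 242 = 648.9 − 3ξ, giving ξ = 135.6 kmol/h.
Outlet amounts (n = n₀ + ν ξ):
  M: 235.1 − 1(135.6) = 99.53
  R: 648.9 − 3(135.6) = 242
  Q: 0 + 2(135.6) = 271.2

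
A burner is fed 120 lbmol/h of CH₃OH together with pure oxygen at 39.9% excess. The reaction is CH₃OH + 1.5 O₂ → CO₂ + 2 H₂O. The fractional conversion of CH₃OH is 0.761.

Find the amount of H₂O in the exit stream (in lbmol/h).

Stoichiometric O₂ = 1.5 × 120 = 180 lbmol/h; O₂ fed = 180 × 1.399 = 251.8 lbmol/h.
Fuel reacted = 0.761 × 120 → ξ = 91.32 lbmol/h.
Outlet (n = n₀ + ν ξ):
  CH₃OH: 120 − 1(91.32) = 28.68
  O₂: 251.8 − 1.5(91.32) = 114.8
  CO₂: 0 + 1(91.32) = 91.32
  H₂O: 0 + 2(91.32) = 182.6

183 lbmol/h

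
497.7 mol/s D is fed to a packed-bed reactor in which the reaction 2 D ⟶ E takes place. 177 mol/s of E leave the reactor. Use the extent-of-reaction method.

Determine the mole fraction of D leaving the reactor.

0.448

For E: n = n₀ + 1ξ → 177 = 0 + 1ξ, giving ξ = 177 mol/s.
Outlet amounts (n = n₀ + ν ξ):
  D: 497.7 − 2(177) = 143.7
  E: 0 + 1(177) = 177
Total out = 320.7 mol/s; y_D = 143.7 / 320.7 = 0.4481.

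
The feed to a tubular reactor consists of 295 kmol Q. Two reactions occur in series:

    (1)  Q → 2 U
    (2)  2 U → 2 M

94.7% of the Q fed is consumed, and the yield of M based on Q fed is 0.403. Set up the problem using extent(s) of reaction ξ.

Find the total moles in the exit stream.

574 kmol

Conversion of Q: Q consumed = 1ξ₁ = 0.947 × 295 → ξ₁ = 279.4 kmol.
Yield of M: 2ξ₂ / 295 = 0.403 → ξ₂ = 59.44 kmol.
Outlet amounts (n = n₀ + Σ ν·ξ):
  Q: 295 − 1(279.4) = 15.63
  U: 0 + 2(279.4) − 2(59.44) = 439.8
  M: 0 + 2(59.44) = 118.9
Total out = 15.63 + 439.8 + 118.9 = 574.4 kmol.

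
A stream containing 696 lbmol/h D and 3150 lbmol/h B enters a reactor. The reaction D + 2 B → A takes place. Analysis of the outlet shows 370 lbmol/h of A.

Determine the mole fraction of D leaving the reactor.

0.105

For A: n = n₀ + 1ξ → 370 = 0 + 1ξ, giving ξ = 370 lbmol/h.
Outlet amounts (n = n₀ + ν ξ):
  D: 696 − 1(370) = 326
  B: 3150 − 2(370) = 2410
  A: 0 + 1(370) = 370
Total out = 3106 lbmol/h; y_D = 326 / 3106 = 0.105.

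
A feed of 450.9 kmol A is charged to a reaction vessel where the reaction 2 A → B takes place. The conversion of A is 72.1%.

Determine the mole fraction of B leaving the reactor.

0.564

A reacted = 0.721 × 450.9 = 325.1 kmol; ν_A = −2, so ξ = 325.1/2 = 162.5 kmol.
Outlet amounts (n = n₀ + ν ξ):
  A: 450.9 − 2(162.5) = 125.8
  B: 0 + 1(162.5) = 162.5
Total out = 288.4 kmol; y_B = 162.5 / 288.4 = 0.5637.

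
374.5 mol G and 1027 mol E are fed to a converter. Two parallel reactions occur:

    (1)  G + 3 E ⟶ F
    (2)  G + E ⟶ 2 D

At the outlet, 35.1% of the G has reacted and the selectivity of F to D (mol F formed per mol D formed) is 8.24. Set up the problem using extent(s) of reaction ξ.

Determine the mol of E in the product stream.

648 mol

Conversion of G: G consumed = 0.351 × 374.5 = 131.4 mol = 1ξ₁ + 1ξ₂.
Selectivity: 1ξ₁ / (2ξ₂) = 8.24 → ξ₁ = 16.48 ξ₂.
Substitute: (1·16.48 + 1) ξ₂ = 131.4 → ξ₂ = 7.52 mol, ξ₁ = 123.9 mol.
Outlet amounts (n = n₀ + Σ ν·ξ):
  G: 374.5 − 1(123.9) − 1(7.52) = 243.1
  E: 1027 − 3(123.9) − 1(7.52) = 647.7
  F: 0 + 1(123.9) = 123.9
  D: 0 + 2(7.52) = 15.04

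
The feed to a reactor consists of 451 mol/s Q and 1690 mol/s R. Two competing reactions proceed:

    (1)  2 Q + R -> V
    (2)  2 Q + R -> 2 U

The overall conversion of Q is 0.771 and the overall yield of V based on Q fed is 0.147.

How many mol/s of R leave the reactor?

1520 mol/s

Yield of V: 1ξ₁ / 451 = 0.147 → ξ₁ = 66.3 mol/s.
Conversion of Q: 2ξ₁ + 2ξ₂ = 0.771 × 451 = 347.7 → ξ₂ = 107.6 mol/s.
Outlet amounts (n = n₀ + Σ ν·ξ):
  Q: 451 − 2(66.3) − 2(107.6) = 103.3
  R: 1690 − 1(66.3) − 1(107.6) = 1516
  V: 0 + 1(66.3) = 66.3
  U: 0 + 2(107.6) = 215.1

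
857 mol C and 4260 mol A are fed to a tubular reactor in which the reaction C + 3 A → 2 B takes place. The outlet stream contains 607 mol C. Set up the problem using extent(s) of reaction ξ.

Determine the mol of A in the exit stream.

3510 mol

For C: n = n₀ − 1ξ → 607 = 857 − 1ξ, giving ξ = 250 mol.
Outlet amounts (n = n₀ + ν ξ):
  C: 857 − 1(250) = 607
  A: 4260 − 3(250) = 3510
  B: 0 + 2(250) = 500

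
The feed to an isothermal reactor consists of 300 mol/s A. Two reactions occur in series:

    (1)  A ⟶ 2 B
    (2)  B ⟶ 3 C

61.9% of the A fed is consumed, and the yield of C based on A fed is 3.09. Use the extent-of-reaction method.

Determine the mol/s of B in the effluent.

Conversion of A: A consumed = 1ξ₁ = 0.619 × 300 → ξ₁ = 185.7 mol/s.
Yield of C: 3ξ₂ / 300 = 3.09 → ξ₂ = 309 mol/s.
Outlet amounts (n = n₀ + Σ ν·ξ):
  A: 300 − 1(185.7) = 114.3
  B: 0 + 2(185.7) − 1(309) = 62.4
  C: 0 + 3(309) = 927

62.4 mol/s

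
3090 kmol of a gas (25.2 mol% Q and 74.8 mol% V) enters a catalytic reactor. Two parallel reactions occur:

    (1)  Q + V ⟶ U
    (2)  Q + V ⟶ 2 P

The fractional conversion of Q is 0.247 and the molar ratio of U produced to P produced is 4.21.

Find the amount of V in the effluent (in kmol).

Conversion of Q: Q consumed = 0.247 × 778.7 = 192.3 kmol = 1ξ₁ + 1ξ₂.
Selectivity: 1ξ₁ / (2ξ₂) = 4.21 → ξ₁ = 8.42 ξ₂.
Substitute: (1·8.42 + 1) ξ₂ = 192.3 → ξ₂ = 20.42 kmol, ξ₁ = 171.9 kmol.
Outlet amounts (n = n₀ + Σ ν·ξ):
  Q: 778.7 − 1(171.9) − 1(20.42) = 586.3
  V: 2311 − 1(171.9) − 1(20.42) = 2119
  U: 0 + 1(171.9) = 171.9
  P: 0 + 2(20.42) = 40.84

2120 kmol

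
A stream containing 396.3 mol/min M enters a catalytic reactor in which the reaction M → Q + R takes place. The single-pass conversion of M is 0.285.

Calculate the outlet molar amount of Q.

113 mol/min

M reacted = 0.285 × 396.3 = 112.9 mol/min; ν_M = −1, so ξ = 112.9/1 = 112.9 mol/min.
Outlet amounts (n = n₀ + ν ξ):
  M: 396.3 − 1(112.9) = 283.4
  Q: 0 + 1(112.9) = 112.9
  R: 0 + 1(112.9) = 112.9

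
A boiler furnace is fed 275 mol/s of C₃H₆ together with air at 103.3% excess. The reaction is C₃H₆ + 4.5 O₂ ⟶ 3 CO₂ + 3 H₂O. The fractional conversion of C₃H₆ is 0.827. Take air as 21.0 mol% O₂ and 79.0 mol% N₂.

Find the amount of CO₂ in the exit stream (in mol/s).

Stoichiometric O₂ = 4.5 × 275 = 1238 mol/s; O₂ fed = 1238 × 2.033 = 2516 mol/s.
N₂ fed = 2516 × 79/21 = 9464 mol/s.
Fuel reacted = 0.827 × 275 → ξ = 227.4 mol/s.
Outlet (n = n₀ + ν ξ):
  C₃H₆: 275 − 1(227.4) = 47.58
  O₂: 2516 − 4.5(227.4) = 1492
  N₂: 9464 (inert)
  CO₂: 0 + 3(227.4) = 682.3
  H₂O: 0 + 3(227.4) = 682.3

682 mol/s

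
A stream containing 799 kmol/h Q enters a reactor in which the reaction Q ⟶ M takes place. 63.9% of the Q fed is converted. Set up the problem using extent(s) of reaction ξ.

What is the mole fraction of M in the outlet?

Q reacted = 0.639 × 799 = 510.6 kmol/h; ν_Q = −1, so ξ = 510.6/1 = 510.6 kmol/h.
Outlet amounts (n = n₀ + ν ξ):
  Q: 799 − 1(510.6) = 288.4
  M: 0 + 1(510.6) = 510.6
Total out = 799 kmol/h; y_M = 510.6 / 799 = 0.639.

0.639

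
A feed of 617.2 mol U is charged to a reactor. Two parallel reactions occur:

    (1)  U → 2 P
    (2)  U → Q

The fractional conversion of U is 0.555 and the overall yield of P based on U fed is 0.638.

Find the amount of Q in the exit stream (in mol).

146 mol

Yield of P: 2ξ₁ / 617.2 = 0.638 → ξ₁ = 196.9 mol.
Conversion of U: 1ξ₁ + 1ξ₂ = 0.555 × 617.2 = 342.5 → ξ₂ = 145.7 mol.
Outlet amounts (n = n₀ + Σ ν·ξ):
  U: 617.2 − 1(196.9) − 1(145.7) = 274.7
  P: 0 + 2(196.9) = 393.8
  Q: 0 + 1(145.7) = 145.7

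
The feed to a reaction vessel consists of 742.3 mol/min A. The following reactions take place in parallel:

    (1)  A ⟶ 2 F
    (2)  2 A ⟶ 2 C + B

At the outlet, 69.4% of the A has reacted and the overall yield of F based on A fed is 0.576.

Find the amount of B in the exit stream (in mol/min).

Yield of F: 2ξ₁ / 742.3 = 0.576 → ξ₁ = 213.8 mol/min.
Conversion of A: 1ξ₁ + 2ξ₂ = 0.694 × 742.3 = 515.2 → ξ₂ = 150.7 mol/min.
Outlet amounts (n = n₀ + Σ ν·ξ):
  A: 742.3 − 1(213.8) − 2(150.7) = 227.1
  F: 0 + 2(213.8) = 427.6
  C: 0 + 2(150.7) = 301.4
  B: 0 + 1(150.7) = 150.7

151 mol/min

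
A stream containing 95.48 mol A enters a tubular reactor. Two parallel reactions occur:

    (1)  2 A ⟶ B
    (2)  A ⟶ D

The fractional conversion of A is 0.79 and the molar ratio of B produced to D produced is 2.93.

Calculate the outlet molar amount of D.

Conversion of A: A consumed = 0.79 × 95.48 = 75.43 mol = 2ξ₁ + 1ξ₂.
Selectivity: 1ξ₁ / (1ξ₂) = 2.93 → ξ₁ = 2.93 ξ₂.
Substitute: (2·2.93 + 1) ξ₂ = 75.43 → ξ₂ = 11 mol, ξ₁ = 32.22 mol.
Outlet amounts (n = n₀ + Σ ν·ξ):
  A: 95.48 − 2(32.22) − 1(11) = 20.05
  B: 0 + 1(32.22) = 32.22
  D: 0 + 1(11) = 11

11 mol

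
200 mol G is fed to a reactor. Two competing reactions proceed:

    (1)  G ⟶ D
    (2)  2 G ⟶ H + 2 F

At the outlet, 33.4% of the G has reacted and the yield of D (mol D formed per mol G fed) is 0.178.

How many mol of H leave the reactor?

Yield of D: 1ξ₁ / 200 = 0.178 → ξ₁ = 35.6 mol.
Conversion of G: 1ξ₁ + 2ξ₂ = 0.334 × 200 = 66.8 → ξ₂ = 15.6 mol.
Outlet amounts (n = n₀ + Σ ν·ξ):
  G: 200 − 1(35.6) − 2(15.6) = 133.2
  D: 0 + 1(35.6) = 35.6
  H: 0 + 1(15.6) = 15.6
  F: 0 + 2(15.6) = 31.2

15.6 mol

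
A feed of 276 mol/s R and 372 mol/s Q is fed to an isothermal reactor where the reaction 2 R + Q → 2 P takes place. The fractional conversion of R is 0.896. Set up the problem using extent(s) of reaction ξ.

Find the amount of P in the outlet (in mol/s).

247 mol/s

R reacted = 0.896 × 276 = 247.3 mol/s; ν_R = −2, so ξ = 247.3/2 = 123.6 mol/s.
Outlet amounts (n = n₀ + ν ξ):
  R: 276 − 2(123.6) = 28.7
  Q: 372 − 1(123.6) = 248.4
  P: 0 + 2(123.6) = 247.3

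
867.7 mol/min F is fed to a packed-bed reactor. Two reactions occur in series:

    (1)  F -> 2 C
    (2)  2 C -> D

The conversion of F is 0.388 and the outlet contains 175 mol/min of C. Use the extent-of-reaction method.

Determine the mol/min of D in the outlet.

249 mol/min

Conversion of F: F consumed = 1ξ₁ = 0.388 × 867.7 → ξ₁ = 336.7 mol/min.
C balance: n_C = 0 + 2ξ₁ − 2ξ₂ = 175 → ξ₂ = (2·336.7 − 175)/2 = 249.2 mol/min.
Outlet amounts (n = n₀ + Σ ν·ξ):
  F: 867.7 − 1(336.7) = 531
  C: 0 + 2(336.7) − 2(249.2) = 175
  D: 0 + 1(249.2) = 249.2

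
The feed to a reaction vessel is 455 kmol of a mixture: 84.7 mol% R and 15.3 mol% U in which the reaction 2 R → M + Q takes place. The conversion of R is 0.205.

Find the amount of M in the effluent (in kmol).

R reacted = 0.205 × 385.4 = 79 kmol; ν_R = −2, so ξ = 79/2 = 39.5 kmol.
Outlet amounts (n = n₀ + ν ξ):
  R: 385.4 − 2(39.5) = 306.4
  M: 0 + 1(39.5) = 39.5
  Q: 0 + 1(39.5) = 39.5
  U: 69.61 (inert)

39.5 kmol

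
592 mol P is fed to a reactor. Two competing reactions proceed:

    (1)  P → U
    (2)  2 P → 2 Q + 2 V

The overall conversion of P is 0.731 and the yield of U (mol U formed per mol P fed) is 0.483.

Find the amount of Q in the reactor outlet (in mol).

147 mol

Yield of U: 1ξ₁ / 592 = 0.483 → ξ₁ = 285.9 mol.
Conversion of P: 1ξ₁ + 2ξ₂ = 0.731 × 592 = 432.8 → ξ₂ = 73.41 mol.
Outlet amounts (n = n₀ + Σ ν·ξ):
  P: 592 − 1(285.9) − 2(73.41) = 159.2
  U: 0 + 1(285.9) = 285.9
  Q: 0 + 2(73.41) = 146.8
  V: 0 + 2(73.41) = 146.8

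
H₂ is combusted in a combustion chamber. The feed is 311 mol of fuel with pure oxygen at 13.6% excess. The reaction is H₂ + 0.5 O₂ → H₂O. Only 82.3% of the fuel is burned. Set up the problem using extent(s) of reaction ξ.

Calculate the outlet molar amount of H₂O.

Stoichiometric O₂ = 0.5 × 311 = 155.5 mol; O₂ fed = 155.5 × 1.136 = 176.6 mol.
Fuel reacted = 0.823 × 311 → ξ = 256 mol.
Outlet (n = n₀ + ν ξ):
  H₂: 311 − 1(256) = 55.05
  O₂: 176.6 − 0.5(256) = 48.67
  H₂O: 0 + 1(256) = 256

256 mol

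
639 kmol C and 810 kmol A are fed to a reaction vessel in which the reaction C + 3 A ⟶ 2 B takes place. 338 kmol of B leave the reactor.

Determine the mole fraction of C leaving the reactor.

0.423

For B: n = n₀ + 2ξ → 338 = 0 + 2ξ, giving ξ = 169 kmol.
Outlet amounts (n = n₀ + ν ξ):
  C: 639 − 1(169) = 470
  A: 810 − 3(169) = 303
  B: 0 + 2(169) = 338
Total out = 1111 kmol; y_C = 470 / 1111 = 0.423.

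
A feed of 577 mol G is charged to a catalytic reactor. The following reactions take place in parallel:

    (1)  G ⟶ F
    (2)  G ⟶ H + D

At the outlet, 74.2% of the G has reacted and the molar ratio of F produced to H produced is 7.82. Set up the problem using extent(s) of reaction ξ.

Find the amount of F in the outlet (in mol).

380 mol

Conversion of G: G consumed = 0.742 × 577 = 428.1 mol = 1ξ₁ + 1ξ₂.
Selectivity: 1ξ₁ / (1ξ₂) = 7.82 → ξ₁ = 7.82 ξ₂.
Substitute: (1·7.82 + 1) ξ₂ = 428.1 → ξ₂ = 48.54 mol, ξ₁ = 379.6 mol.
Outlet amounts (n = n₀ + Σ ν·ξ):
  G: 577 − 1(379.6) − 1(48.54) = 148.9
  F: 0 + 1(379.6) = 379.6
  H: 0 + 1(48.54) = 48.54
  D: 0 + 1(48.54) = 48.54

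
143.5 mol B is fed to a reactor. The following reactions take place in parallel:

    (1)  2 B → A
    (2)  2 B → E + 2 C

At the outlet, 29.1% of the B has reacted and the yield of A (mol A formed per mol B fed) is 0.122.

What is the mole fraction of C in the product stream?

Yield of A: 1ξ₁ / 143.5 = 0.122 → ξ₁ = 17.51 mol.
Conversion of B: 2ξ₁ + 2ξ₂ = 0.291 × 143.5 = 41.76 → ξ₂ = 3.372 mol.
Outlet amounts (n = n₀ + Σ ν·ξ):
  B: 143.5 − 2(17.51) − 2(3.372) = 101.7
  A: 0 + 1(17.51) = 17.51
  E: 0 + 1(3.372) = 3.372
  C: 0 + 2(3.372) = 6.745
Total out = 129.4 mol; y_C = 6.745 / 129.4 = 0.05214.

0.0521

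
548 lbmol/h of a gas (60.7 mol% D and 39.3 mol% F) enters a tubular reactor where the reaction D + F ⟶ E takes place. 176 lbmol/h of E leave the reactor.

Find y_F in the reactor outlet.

0.106

For E: n = n₀ + 1ξ → 176 = 0 + 1ξ, giving ξ = 176 lbmol/h.
Outlet amounts (n = n₀ + ν ξ):
  D: 332.6 − 1(176) = 156.6
  F: 215.4 − 1(176) = 39.36
  E: 0 + 1(176) = 176
Total out = 372 lbmol/h; y_F = 39.36 / 372 = 0.1058.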